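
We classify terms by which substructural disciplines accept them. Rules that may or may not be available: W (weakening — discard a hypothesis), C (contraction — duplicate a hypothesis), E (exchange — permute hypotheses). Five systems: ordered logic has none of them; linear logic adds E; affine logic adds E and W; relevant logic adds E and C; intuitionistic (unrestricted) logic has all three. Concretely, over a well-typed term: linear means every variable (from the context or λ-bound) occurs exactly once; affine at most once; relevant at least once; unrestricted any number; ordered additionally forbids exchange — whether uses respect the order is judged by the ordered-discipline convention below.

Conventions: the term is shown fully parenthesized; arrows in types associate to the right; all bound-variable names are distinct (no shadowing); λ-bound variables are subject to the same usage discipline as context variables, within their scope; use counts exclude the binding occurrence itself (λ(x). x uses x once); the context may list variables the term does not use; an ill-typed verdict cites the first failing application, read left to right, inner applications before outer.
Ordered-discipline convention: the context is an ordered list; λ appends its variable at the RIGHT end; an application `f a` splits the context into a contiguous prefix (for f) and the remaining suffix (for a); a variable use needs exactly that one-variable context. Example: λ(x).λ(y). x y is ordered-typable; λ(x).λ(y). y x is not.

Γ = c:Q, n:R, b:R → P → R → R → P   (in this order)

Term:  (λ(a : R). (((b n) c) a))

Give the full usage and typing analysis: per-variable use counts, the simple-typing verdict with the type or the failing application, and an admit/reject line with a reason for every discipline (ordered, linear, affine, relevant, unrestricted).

variable uses: c: 1; n: 1; b: 1; a (λ-bound): 1
left-to-right use order: b, n, c, a
typing: ill-typed: an argument Q mismatches the expected P
ordered: ✗ — fails simple typing
linear: ✗ — a type mismatch blocks all five
affine: ✗ — the type mismatch rejects it
relevant: ✗ — not simply typable
unrestricted: ✗ — fails simple typing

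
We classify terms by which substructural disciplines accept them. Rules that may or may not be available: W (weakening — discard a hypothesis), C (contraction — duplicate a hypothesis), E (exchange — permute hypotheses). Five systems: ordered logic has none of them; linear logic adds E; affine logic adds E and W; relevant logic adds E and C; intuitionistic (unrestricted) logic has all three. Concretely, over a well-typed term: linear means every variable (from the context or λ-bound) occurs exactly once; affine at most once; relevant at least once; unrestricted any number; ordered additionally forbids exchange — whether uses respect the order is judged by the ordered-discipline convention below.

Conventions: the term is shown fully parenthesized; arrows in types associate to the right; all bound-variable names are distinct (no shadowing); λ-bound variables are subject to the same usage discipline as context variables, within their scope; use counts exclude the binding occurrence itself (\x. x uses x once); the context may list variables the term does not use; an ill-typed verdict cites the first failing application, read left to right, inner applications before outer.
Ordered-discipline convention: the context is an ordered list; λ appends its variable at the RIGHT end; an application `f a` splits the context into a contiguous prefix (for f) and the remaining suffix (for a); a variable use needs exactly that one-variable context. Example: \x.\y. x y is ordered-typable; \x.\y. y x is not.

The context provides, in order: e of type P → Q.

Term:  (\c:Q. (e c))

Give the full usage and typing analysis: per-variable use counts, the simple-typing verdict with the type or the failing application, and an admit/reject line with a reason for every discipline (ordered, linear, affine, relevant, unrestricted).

counts: e: 1×, c (λ-bound): 1×
order of uses: e, c
typing: ill-typed: an application expects P but receives Q
ordered ✗ (a type mismatch blocks all five)
linear ✗ (the type mismatch rejects it)
affine ✗ (not simply typable)
relevant ✗ (fails simple typing)
unrestricted ✗ (a type mismatch blocks all five)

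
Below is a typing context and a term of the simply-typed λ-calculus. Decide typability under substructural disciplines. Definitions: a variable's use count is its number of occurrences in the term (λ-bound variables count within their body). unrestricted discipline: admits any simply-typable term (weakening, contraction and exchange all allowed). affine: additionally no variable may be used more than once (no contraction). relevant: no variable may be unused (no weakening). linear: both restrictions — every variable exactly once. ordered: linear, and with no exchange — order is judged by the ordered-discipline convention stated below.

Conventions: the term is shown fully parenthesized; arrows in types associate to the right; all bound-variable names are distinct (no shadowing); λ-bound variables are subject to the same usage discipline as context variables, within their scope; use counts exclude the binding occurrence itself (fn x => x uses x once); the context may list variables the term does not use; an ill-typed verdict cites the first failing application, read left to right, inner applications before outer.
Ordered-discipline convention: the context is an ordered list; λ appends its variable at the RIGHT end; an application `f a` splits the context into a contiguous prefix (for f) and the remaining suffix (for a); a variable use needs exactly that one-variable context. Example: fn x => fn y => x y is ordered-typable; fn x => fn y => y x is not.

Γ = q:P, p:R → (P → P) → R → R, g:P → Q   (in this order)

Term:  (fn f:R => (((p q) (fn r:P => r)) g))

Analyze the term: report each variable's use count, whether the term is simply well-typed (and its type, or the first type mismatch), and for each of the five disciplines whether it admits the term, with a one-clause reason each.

variable uses: q: 1×; p: 1×; g: 1×; f (λ-bound): 0×; r (λ-bound): 1×
order of uses: p, q, r, g
typing: ill-typed: argument of type P where R is required
ordered ✗ (a type mismatch blocks all five)
linear ✗ (the type mismatch rejects it)
affine ✗ (not simply typable)
relevant ✗ (fails simple typing)
unrestricted ✗ (a type mismatch blocks all five)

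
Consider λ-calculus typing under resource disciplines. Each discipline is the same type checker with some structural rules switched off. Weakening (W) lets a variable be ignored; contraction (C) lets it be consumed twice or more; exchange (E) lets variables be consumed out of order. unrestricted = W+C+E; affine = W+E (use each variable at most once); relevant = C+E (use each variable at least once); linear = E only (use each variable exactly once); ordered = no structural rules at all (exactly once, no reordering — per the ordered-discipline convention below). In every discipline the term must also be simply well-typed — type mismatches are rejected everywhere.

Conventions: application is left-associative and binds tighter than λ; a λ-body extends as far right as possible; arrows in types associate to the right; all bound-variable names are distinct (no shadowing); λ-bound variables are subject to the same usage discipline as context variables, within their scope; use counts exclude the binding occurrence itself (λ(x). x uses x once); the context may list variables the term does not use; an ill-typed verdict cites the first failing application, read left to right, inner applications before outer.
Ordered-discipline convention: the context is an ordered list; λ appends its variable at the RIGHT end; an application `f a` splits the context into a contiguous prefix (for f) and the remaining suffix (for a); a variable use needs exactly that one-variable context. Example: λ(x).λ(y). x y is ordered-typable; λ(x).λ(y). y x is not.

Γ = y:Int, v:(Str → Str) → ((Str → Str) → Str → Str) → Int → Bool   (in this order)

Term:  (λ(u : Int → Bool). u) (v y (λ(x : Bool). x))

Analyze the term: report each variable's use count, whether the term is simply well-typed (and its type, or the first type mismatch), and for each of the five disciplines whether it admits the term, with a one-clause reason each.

variable uses: y: 1; v: 1; u [bound]: 1; x [bound]: 1
left-to-right use order: u, v, y, x
typing: ill-typed: an application expects Str → Str but receives Int
ordered: ✗ — not simply typable
linear: ✗ — fails simple typing
affine: ✗ — a type mismatch blocks all five
relevant: ✗ — the type mismatch rejects it
unrestricted: ✗ — not simply typable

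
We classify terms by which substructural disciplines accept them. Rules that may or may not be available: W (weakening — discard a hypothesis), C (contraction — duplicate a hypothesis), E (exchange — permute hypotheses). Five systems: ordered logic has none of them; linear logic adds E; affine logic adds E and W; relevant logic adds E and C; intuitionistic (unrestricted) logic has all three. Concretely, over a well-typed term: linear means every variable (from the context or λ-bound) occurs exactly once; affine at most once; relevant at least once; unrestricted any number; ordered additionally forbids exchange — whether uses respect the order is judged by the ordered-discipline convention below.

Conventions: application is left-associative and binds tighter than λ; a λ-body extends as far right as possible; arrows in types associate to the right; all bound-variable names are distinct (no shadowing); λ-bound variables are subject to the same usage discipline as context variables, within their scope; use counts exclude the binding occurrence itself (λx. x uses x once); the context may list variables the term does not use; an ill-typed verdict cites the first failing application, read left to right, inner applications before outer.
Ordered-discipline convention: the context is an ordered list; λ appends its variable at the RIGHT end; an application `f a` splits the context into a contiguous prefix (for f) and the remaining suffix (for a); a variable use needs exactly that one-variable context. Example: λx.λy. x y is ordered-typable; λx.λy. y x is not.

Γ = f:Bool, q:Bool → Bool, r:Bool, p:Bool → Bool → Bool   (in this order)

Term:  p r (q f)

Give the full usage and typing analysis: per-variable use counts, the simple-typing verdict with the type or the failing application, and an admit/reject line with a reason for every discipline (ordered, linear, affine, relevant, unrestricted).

usage: f=1, q=1, r=1, p=1
left-to-right use order: p, r, q, f
typing: the term checks, with type Bool
ordered: ✗ — no contiguous prefix/suffix split fits p, r, q, f
linear: ✓ — each of f, q, r, p used exactly once
affine: ✓ — no duplicate uses among f, q, r, p
relevant: ✓ — at least one use each (f, q, r, p)
unrestricted: ✓ — well-typed at Bool; no restrictions here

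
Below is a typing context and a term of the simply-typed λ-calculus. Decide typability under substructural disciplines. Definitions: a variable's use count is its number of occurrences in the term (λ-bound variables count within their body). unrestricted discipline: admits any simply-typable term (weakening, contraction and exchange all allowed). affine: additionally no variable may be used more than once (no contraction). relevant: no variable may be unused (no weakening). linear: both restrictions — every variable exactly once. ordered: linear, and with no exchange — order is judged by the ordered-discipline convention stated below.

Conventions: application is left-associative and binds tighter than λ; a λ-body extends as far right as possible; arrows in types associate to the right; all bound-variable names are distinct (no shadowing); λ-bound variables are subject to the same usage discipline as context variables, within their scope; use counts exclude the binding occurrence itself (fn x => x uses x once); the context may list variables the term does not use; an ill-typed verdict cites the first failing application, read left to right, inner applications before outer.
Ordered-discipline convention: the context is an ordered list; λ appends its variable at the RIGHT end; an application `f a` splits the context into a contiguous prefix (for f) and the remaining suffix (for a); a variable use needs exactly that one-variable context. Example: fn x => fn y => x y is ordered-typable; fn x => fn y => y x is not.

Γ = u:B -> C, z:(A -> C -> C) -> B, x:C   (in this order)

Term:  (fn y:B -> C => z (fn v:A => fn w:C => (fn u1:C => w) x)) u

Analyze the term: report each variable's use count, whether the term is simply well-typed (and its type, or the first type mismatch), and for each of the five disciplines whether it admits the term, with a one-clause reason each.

counts: u=1, z=1, x=1, y (λ-bound)=0, v (λ-bound)=0, w (λ-bound)=1, u1 (λ-bound)=0
left-to-right use order: z, w, x, u
typing: the term checks, with type B
ordered ✗ (y, v, u1 never used (weakening))
linear ✗ (y, v, u1 never used (weakening))
affine ✓ (at most one use each (u, z, x, y, v, w, u1))
relevant ✗ (y, v, u1 never used (weakening))
unrestricted ✓ (type-checks (B) and nothing is barred)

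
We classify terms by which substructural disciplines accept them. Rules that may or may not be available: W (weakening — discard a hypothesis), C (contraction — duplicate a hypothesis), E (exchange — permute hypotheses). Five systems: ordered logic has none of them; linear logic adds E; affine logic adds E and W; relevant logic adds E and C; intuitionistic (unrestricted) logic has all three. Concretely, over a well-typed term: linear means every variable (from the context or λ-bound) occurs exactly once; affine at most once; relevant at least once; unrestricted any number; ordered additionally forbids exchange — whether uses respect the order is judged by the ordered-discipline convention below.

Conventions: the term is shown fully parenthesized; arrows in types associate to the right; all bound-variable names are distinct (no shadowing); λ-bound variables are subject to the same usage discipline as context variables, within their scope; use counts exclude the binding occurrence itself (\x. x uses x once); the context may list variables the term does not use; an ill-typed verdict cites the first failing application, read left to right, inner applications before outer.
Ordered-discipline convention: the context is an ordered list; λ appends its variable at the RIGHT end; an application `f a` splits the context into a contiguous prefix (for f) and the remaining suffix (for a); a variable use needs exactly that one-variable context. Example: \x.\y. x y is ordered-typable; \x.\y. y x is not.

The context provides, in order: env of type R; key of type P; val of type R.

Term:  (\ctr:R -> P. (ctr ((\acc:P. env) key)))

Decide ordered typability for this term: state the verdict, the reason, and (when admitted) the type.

no — val, acc left unused
counts: env: 1; key: 1; val: 0; ctr [bound]: 1; acc [bound]: 0
order of uses: ctr, env, key
typing: ✓ — (R -> P) -> P
per-discipline verdicts: ordered ✗, linear ✗, affine ✓, relevant ✗, unrestricted ✓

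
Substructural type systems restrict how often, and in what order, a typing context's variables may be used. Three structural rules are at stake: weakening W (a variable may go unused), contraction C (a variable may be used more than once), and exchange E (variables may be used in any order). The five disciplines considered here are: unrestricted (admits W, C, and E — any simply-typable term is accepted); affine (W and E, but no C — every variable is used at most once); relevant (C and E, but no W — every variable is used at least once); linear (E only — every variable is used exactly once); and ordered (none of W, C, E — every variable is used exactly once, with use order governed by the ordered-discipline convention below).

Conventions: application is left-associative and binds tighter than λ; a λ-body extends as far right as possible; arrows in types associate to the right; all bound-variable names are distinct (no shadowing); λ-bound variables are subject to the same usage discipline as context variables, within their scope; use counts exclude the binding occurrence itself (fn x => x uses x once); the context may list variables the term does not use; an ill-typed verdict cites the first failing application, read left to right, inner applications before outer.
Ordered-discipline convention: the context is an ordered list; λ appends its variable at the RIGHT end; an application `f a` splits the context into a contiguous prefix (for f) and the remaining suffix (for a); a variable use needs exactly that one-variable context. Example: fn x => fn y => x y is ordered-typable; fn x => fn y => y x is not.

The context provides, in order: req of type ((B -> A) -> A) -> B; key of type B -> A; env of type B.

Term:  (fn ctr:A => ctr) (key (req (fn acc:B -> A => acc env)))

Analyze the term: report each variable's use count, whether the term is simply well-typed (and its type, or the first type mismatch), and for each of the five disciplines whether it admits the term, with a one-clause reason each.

variable uses: req=1, key=1, env=1, ctr (bound)=1, acc (bound)=1
uses in reading order: ctr, key, req, acc, env
typing: well-typed — term : A
ordered ✗ (no ordered split (uses run ctr, key, req, acc, env))
linear ✓ (exactly-once usage across req, key, env, ctr, acc)
affine ✓ (at most one use each (req, key, env, ctr, acc))
relevant ✓ (at least one use each (req, key, env, ctr, acc))
unrestricted ✓ (type-checks (A) and nothing is barred)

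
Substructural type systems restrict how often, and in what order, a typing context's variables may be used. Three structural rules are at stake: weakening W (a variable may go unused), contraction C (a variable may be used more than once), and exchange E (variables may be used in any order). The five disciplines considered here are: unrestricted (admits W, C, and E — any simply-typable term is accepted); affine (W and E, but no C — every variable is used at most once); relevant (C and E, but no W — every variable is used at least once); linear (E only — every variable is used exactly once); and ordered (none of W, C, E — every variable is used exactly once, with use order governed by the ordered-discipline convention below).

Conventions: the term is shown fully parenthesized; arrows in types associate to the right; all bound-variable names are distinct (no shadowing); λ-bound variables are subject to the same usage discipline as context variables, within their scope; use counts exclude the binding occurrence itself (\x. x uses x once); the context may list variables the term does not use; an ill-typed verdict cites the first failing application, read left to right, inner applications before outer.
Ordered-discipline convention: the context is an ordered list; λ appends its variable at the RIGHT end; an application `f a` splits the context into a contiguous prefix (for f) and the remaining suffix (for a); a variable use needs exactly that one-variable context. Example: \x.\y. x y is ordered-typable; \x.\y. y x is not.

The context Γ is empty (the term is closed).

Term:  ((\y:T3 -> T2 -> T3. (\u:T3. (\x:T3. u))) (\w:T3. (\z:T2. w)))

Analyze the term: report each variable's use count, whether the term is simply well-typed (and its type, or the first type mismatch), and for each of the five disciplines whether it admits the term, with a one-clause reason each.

counts: y (bound)=0; u (bound)=1; x (bound)=0; w (bound)=1; z (bound)=0
use order (left to right): u, w
typing: the term checks, with type T3 -> T3 -> T3
ordered: ✗ — needs weakening: y, x, z unused
linear: ✗ — needs weakening: y, x, z unused
affine: ✓ — none of y, u, x, w, z used more than once
relevant: ✗ — needs weakening: y, x, z unused
unrestricted: ✓ — type-checks (T3 -> T3 -> T3) and nothing is barred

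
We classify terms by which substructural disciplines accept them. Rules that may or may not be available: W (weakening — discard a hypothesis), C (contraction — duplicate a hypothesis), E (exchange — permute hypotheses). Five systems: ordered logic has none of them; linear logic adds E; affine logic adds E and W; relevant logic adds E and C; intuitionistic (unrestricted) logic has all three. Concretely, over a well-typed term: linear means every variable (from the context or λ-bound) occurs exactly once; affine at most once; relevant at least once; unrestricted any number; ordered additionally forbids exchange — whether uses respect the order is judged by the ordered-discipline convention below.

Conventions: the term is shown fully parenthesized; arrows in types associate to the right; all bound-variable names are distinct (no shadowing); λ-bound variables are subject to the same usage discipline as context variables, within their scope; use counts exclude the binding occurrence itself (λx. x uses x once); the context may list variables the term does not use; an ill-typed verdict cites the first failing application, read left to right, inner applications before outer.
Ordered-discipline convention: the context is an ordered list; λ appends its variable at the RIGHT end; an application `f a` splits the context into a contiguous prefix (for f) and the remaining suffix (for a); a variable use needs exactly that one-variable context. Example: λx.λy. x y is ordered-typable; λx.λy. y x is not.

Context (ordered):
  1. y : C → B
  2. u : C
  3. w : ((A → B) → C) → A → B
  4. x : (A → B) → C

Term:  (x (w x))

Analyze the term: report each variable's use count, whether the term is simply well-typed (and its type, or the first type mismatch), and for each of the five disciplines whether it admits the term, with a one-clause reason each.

use counts: y: 0, u: 0, w: 1, x: 2
left-to-right use order: x, w, x
typing: ✓ — C
ordered: ✗, x ×2 used more than once (contraction); y, u never used (weakening)
linear: ✗, x ×2 used more than once (contraction); y, u never used (weakening)
affine: ✗, x ×2 used more than once (contraction)
relevant: ✗, y, u never used (weakening)
unrestricted: ✓, well-typed at C; no restrictions here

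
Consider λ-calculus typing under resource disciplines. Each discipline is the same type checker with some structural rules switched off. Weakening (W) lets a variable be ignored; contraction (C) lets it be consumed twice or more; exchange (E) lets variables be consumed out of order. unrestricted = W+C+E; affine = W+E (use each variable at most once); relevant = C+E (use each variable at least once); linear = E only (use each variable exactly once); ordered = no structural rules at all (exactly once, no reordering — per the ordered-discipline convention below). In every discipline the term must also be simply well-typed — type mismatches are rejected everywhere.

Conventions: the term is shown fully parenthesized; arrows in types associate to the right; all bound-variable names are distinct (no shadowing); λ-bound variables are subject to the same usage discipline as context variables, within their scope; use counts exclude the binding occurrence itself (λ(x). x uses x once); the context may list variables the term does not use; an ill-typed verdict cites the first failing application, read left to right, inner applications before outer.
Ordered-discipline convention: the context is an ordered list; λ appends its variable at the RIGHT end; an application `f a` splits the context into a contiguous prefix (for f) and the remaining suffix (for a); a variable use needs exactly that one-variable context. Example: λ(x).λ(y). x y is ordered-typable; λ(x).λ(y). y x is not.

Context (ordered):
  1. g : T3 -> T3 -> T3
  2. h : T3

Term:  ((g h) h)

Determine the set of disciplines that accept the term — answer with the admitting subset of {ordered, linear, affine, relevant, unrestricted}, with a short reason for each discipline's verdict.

admitting disciplines: relevant, unrestricted
usage: g: 1; h: 2
order of uses: g, h, h
typing: well-typed — term : T3
ordered: ✗, repeated use of h ×2
linear: ✗, repeated use of h ×2
affine: ✗, repeated use of h ×2
relevant: ✓, at least one use each (g, h)
unrestricted: ✓, type-checks (T3) and nothing is barred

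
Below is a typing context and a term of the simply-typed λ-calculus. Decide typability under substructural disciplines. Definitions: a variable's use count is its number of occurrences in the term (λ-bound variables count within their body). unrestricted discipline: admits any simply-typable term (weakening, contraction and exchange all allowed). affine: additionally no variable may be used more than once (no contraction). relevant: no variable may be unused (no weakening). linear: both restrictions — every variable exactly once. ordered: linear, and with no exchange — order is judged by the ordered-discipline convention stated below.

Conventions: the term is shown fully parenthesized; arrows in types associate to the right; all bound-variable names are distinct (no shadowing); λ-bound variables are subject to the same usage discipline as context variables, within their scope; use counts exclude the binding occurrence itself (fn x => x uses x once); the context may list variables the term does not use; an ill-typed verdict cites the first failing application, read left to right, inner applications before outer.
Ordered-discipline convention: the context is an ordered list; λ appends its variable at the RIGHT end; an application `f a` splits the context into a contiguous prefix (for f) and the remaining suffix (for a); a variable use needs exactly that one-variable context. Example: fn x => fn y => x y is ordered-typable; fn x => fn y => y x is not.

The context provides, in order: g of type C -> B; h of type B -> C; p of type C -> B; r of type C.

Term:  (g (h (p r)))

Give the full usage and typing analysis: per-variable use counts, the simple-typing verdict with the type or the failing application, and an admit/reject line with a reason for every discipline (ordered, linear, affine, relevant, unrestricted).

variable uses: g: 1×, h: 1×, p: 1×, r: 1×
use order (left to right): g, h, p, r
typing: well-typed — term : B
ordered: ✓, g, h, p, r: once each, no exchange needed
linear: ✓, each of g, h, p, r used exactly once
affine: ✓, none of g, h, p, r used more than once
relevant: ✓, none of g, h, p, r goes unused
unrestricted: ✓, type-checks (B) and nothing is barred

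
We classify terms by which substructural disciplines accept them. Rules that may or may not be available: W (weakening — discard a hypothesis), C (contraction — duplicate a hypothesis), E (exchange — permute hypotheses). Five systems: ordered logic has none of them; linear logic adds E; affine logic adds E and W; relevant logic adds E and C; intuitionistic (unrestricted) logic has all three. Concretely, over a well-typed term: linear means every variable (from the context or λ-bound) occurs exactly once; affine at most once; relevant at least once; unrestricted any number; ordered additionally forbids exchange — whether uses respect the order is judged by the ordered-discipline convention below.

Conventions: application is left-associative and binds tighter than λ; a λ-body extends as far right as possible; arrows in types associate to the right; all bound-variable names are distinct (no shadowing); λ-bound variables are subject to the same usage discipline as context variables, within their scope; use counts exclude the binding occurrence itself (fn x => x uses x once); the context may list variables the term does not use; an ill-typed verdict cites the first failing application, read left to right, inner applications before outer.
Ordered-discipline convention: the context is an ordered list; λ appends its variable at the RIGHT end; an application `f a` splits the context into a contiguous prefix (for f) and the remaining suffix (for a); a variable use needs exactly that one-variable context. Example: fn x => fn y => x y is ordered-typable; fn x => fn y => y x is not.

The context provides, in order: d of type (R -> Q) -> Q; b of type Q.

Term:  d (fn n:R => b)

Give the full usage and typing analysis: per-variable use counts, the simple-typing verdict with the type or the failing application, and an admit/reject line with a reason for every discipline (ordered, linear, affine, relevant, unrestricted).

variable uses: d: 1×, b: 1×, n (bound): 0×
use order (left to right): d, b
typing: well-typed — term : Q
ordered: ✗ — n never used (weakening)
linear: ✗ — n never used (weakening)
affine: ✓ — no duplicate uses among d, b, n
relevant: ✗ — n never used (weakening)
unrestricted: ✓ — simply typable at Q; W, C, E all held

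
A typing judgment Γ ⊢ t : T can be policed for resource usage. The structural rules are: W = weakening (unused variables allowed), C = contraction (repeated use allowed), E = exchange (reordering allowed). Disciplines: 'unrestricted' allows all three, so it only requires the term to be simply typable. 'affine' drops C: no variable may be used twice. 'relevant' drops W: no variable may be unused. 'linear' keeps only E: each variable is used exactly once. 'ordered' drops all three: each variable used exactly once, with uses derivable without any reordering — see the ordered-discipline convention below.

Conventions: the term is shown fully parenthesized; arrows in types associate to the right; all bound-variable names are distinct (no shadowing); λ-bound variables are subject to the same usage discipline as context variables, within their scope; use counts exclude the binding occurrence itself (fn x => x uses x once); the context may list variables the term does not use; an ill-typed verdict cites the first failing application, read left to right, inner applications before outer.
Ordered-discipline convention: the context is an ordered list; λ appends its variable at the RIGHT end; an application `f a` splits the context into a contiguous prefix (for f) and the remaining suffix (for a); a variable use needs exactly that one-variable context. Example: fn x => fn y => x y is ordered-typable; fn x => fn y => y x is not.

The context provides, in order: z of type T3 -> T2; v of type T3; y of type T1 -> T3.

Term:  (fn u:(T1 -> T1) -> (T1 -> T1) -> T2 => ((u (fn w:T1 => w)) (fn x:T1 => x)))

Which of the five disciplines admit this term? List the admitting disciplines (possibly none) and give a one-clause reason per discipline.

admitted in: affine, unrestricted
counts: z=0; v=0; y=0; u [bound]=1; w [bound]=1; x [bound]=1
uses in reading order: u, w, x
typing: the term checks, with type ((T1 -> T1) -> (T1 -> T1) -> T2) -> T2
ordered: ✗ — z, v, y never used (weakening)
linear: ✗ — z, v, y never used (weakening)
affine: ✓ — at most one use each (z, v, y, u, w, x)
relevant: ✗ — z, v, y never used (weakening)
unrestricted: ✓ — simply typable at ((T1 -> T1) -> (T1 -> T1) -> T2) -> T2; W, C, E all held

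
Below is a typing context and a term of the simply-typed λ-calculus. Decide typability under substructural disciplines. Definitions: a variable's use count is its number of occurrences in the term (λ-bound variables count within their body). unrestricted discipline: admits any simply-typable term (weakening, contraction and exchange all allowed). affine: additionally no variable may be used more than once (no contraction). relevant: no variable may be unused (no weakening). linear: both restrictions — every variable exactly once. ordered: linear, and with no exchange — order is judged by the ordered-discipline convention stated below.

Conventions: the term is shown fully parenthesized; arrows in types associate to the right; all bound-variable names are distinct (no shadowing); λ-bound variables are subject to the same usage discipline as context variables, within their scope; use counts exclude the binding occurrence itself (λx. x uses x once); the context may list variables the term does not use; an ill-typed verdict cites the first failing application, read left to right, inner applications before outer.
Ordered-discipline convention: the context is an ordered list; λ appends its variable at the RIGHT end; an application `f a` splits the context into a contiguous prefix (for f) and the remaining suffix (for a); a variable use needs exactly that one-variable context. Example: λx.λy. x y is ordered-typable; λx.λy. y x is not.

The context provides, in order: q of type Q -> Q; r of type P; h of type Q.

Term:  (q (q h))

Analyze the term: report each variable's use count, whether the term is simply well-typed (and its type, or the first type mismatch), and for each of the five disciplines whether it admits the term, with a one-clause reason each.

variable uses: q: 2, r: 0, h: 1
left-to-right use order: q, q, h
typing: well-typed at Q
ordered: ✗, q ×2 used more than once (contraction); r left unused
linear: ✗, q ×2 used more than once (contraction); r left unused
affine: ✗, q ×2 used more than once (contraction)
relevant: ✗, r left unused
unrestricted: ✓, typability at Q is all that's needed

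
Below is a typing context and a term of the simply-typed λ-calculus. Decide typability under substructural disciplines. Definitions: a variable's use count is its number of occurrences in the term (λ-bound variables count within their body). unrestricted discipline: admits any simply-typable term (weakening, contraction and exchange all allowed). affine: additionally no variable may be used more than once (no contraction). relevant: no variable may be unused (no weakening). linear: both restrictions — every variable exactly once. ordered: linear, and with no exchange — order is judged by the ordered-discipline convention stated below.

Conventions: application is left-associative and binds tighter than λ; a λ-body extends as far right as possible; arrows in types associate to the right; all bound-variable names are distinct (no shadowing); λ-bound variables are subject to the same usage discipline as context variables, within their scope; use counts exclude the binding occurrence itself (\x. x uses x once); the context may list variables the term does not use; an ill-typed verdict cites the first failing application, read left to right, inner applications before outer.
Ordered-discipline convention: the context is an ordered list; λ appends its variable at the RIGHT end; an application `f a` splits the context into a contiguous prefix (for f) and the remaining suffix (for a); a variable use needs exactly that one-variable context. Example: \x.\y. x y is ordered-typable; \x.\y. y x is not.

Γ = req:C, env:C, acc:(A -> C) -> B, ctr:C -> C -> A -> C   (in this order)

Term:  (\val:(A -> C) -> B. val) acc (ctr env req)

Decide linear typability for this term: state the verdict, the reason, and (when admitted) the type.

yes — req, env, acc, ctr, val: one use apiece; term : B
use counts: req: 1; env: 1; acc: 1; ctr: 1; val (bound): 1
order of uses: val, acc, ctr, env, req
typing: ✓ — B
summary: ordered ✗, linear ✓, affine ✓, relevant ✓, unrestricted ✓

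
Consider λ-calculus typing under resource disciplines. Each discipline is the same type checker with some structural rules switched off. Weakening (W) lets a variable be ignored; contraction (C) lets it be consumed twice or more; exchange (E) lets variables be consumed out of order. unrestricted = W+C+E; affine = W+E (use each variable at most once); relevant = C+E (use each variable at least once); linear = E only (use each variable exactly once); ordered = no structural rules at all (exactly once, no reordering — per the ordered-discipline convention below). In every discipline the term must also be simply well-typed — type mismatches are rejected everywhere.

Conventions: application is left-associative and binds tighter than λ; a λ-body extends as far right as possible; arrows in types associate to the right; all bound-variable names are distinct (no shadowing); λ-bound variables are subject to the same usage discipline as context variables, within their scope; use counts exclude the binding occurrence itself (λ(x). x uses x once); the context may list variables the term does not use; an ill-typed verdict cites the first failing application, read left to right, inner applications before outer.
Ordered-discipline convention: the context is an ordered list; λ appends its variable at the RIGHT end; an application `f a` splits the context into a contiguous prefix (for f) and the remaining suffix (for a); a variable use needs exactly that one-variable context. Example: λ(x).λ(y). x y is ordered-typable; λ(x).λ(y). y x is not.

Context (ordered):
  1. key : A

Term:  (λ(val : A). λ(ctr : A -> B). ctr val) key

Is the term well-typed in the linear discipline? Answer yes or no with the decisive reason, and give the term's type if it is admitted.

yes — key, val, ctr: one use apiece; term : (A -> B) -> B
use counts: key ×1; val (bound) ×1; ctr (bound) ×1
uses in reading order: ctr, val, key
typing: the term checks, with type (A -> B) -> B
summary: ordered ✗ · linear ✓ · affine ✓ · relevant ✓ · unrestricted ✓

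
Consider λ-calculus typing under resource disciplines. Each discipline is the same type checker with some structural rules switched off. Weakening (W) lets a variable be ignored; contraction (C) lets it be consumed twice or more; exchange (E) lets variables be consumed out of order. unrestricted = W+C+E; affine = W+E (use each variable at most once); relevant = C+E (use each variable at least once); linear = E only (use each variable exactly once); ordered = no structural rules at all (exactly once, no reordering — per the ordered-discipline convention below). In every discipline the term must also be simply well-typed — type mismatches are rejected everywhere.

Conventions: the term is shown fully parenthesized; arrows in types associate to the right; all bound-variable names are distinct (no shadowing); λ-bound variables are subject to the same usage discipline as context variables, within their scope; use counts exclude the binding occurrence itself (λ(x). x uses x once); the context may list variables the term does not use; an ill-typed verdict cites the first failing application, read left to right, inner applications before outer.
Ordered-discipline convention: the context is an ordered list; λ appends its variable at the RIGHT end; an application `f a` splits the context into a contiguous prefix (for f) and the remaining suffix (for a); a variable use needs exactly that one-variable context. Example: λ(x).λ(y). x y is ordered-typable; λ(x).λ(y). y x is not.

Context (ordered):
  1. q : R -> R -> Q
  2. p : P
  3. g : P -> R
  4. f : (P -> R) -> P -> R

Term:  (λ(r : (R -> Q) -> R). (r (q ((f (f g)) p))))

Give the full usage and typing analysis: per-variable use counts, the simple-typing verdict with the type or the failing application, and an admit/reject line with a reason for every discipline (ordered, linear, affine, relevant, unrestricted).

variable uses: q ×1; p ×1; g ×1; f ×2; r [bound] ×1
order of uses: r, q, f, f, g, p
typing: well-typed — term : ((R -> Q) -> R) -> R
ordered: ✗, repeated use of f ×2
linear: ✗, repeated use of f ×2
affine: ✗, repeated use of f ×2
relevant: ✓, every one of q, p, g, f, r appears
unrestricted: ✓, well-typed at ((R -> Q) -> R) -> R; no restrictions here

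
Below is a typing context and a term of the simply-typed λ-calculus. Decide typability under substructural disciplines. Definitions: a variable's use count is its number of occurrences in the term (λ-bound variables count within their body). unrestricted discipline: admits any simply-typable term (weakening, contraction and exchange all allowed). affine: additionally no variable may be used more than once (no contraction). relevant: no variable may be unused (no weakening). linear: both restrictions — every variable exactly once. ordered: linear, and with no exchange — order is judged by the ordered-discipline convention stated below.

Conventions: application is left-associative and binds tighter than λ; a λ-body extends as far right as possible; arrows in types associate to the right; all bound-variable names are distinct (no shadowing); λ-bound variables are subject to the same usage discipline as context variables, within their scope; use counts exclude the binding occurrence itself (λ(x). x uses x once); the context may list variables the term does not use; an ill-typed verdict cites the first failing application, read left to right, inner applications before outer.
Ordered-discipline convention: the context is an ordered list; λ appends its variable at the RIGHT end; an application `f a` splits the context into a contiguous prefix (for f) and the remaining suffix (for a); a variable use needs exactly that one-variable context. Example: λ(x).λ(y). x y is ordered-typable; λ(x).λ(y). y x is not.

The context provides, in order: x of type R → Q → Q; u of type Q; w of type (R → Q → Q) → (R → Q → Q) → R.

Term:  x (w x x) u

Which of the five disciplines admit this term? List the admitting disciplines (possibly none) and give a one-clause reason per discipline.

admitted in: relevant, unrestricted
usage: x: 3×; u: 1×; w: 1×
order of uses: x, w, x, x, u
typing: ✓ — Q
ordered: ✗ — needs contraction — x ×3
linear: ✗ — needs contraction — x ×3
affine: ✗ — needs contraction — x ×3
relevant: ✓ — none of x, u, w goes unused
unrestricted: ✓ — typability at Q is all that's needed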